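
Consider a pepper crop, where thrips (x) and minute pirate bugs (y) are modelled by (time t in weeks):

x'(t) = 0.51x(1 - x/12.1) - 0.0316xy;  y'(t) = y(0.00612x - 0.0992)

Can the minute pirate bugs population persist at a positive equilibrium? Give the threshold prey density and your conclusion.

Threshold x = 16.2; K < 16.2, so no, the predator goes extinct.

The predator equation gives dy/dt > 0 only when x > 0.0992/0.00612 = 16.2.
Without the predator, x → K = 12.1. Since 12.1 < 16.2, the predator cannot invade.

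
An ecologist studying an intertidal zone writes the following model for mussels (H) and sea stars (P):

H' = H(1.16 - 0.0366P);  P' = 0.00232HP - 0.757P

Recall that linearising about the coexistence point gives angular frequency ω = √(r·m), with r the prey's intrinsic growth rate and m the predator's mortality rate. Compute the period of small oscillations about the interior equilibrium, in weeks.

T ≈ 6.71 weeks

Here r = 1.16 and m = 0.757, so r·m = 0.878.
ω = √0.878 = 0.937 per week, hence T = 2π/ω ≈ 6.71 weeks.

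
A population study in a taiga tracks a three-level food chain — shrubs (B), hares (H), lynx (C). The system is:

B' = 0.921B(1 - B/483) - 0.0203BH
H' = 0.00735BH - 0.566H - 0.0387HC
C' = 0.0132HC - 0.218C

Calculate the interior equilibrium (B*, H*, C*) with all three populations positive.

From dC/dt = 0: 0.0132H* = 0.218, so H* = 16.5.
From dB/dt = 0: 0.921(1 - B*/483) = 0.0203·16.5, giving B* = 483·(1 - 0.364) = 307.
From dH/dt = 0: 0.00735·307 - 0.566 = 0.0387C*, so C* = 1.69/0.0387 = 43.7.

B* ≈ 307, H* ≈ 16.5, C* ≈ 43.7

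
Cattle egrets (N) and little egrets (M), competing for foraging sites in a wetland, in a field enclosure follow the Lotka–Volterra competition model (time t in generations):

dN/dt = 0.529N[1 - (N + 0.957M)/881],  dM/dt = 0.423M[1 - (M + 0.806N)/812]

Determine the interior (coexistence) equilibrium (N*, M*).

Setting both brackets to zero gives the nullclines N + 0.957M = 881 and 0.806N + M = 812.
Substituting M = 812 - 0.806N into the first: N(1 - 0.957·0.806) = 881 - 0.957·812.
So N* = 104/0.229 = 454, and then M* = 812 - 0.806·454 = 446.

N* ≈ 454, M* ≈ 446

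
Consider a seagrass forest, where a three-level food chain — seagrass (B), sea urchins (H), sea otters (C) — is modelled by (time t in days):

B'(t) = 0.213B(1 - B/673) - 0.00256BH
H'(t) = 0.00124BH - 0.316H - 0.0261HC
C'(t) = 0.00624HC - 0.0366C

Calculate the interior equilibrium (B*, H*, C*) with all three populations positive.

B* ≈ 626, H* ≈ 5.87, C* ≈ 17.6

From dC/dt = 0: 0.00624H* = 0.0366, so H* = 5.87.
From dB/dt = 0: 0.213(1 - B*/673) = 0.00256·5.87, giving B* = 673·(1 - 0.0705) = 626.
From dH/dt = 0: 0.00124·626 - 0.316 = 0.0261C*, so C* = 0.46/0.0261 = 17.6.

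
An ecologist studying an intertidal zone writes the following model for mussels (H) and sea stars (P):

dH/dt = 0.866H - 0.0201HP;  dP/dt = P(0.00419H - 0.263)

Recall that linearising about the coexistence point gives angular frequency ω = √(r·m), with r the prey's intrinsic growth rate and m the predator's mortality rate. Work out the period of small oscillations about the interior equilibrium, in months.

T ≈ 13.2 months

Here r = 0.866 and m = 0.263, so r·m = 0.228.
ω = √0.228 = 0.477 per month, hence T = 2π/ω ≈ 13.2 months.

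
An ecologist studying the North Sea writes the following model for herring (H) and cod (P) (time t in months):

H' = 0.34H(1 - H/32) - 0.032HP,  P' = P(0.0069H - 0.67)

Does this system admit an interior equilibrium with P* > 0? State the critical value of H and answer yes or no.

Threshold H = 97.1; K < 97.1, so no, the predator goes extinct.

The predator equation gives dP/dt > 0 only when H > 0.67/0.0069 = 97.1.
Without the predator, H → K = 32. Since 32 < 97.1, the predator cannot invade.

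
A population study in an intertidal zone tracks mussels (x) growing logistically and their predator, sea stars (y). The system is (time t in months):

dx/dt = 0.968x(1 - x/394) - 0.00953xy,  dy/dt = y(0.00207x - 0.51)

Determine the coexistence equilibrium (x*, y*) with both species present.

x* ≈ 246, y* ≈ 38.1

From dy/dt = 0 with y > 0: 0.00207x* = 0.51, so x* = 246.
Substitute into dx/dt = 0: 0.968(1 - 246/394) = 0.00953y*.
The bracket is 0.375, giving y* = 0.363/0.00953 = 38.1.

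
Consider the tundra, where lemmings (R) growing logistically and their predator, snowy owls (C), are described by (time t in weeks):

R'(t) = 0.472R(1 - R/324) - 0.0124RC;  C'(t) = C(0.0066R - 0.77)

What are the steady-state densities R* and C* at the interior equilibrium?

R* ≈ 117, C* ≈ 24.4

From dC/dt = 0 with C > 0: 0.0066R* = 0.77, so R* = 117.
Substitute into dR/dt = 0: 0.472(1 - 117/324) = 0.0124C*.
The bracket is 0.64, giving C* = 0.302/0.0124 = 24.4.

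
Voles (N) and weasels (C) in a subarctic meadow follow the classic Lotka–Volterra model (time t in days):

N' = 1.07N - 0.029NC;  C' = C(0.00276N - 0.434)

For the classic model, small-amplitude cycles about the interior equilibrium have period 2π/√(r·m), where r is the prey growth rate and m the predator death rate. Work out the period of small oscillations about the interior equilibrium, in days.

T ≈ 9.22 days

Here r = 1.07 and m = 0.434, so r·m = 0.464.
ω = √0.464 = 0.681 per day, hence T = 2π/ω ≈ 9.22 days.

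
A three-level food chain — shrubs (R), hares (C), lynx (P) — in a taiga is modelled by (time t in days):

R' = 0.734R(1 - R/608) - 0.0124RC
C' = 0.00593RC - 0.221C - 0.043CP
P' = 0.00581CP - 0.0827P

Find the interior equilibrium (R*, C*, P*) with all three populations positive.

R* ≈ 462, C* ≈ 14.2, P* ≈ 58.5

From dP/dt = 0: 0.00581C* = 0.0827, so C* = 14.2.
From dR/dt = 0: 0.734(1 - R*/608) = 0.0124·14.2, giving R* = 608·(1 - 0.24) = 462.
From dC/dt = 0: 0.00593·462 - 0.221 = 0.043P*, so P* = 2.52/0.043 = 58.5.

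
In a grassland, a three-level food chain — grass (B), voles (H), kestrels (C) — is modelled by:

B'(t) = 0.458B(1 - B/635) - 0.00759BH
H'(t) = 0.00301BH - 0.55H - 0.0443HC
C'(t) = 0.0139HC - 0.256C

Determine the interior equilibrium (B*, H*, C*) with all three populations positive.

B* ≈ 441, H* ≈ 18.4, C* ≈ 17.6

From dC/dt = 0: 0.0139H* = 0.256, so H* = 18.4.
From dB/dt = 0: 0.458(1 - B*/635) = 0.00759·18.4, giving B* = 635·(1 - 0.305) = 441.
From dH/dt = 0: 0.00301·441 - 0.55 = 0.0443C*, so C* = 0.778/0.0443 = 17.6.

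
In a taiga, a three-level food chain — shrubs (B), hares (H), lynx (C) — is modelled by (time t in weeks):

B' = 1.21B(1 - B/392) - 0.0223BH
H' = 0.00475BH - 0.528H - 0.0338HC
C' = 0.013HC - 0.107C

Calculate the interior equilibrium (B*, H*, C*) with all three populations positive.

B* ≈ 333, H* ≈ 8.23, C* ≈ 31.1

From dC/dt = 0: 0.013H* = 0.107, so H* = 8.23.
From dB/dt = 0: 1.21(1 - B*/392) = 0.0223·8.23, giving B* = 392·(1 - 0.152) = 333.
From dH/dt = 0: 0.00475·333 - 0.528 = 0.0338C*, so C* = 1.05/0.0338 = 31.1.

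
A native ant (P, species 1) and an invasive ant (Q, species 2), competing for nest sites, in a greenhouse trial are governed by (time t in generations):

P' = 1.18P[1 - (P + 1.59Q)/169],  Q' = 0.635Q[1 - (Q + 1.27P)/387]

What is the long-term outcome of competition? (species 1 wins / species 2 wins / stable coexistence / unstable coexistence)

species 2 excludes species 1

Compare the nullcline intercepts: K1/α12 = 169/1.59 = 106 < K2 = 387; K2/α21 = 387/1.27 = 305 > K1 = 169.
Since the inequalities point opposite ways, species 2 can invade but species 1 cannot.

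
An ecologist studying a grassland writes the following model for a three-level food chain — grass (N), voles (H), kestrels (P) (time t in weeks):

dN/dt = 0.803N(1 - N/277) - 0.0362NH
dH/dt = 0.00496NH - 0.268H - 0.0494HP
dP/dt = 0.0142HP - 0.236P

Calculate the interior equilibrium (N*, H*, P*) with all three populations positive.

N* ≈ 69.5, H* ≈ 16.6, P* ≈ 1.55

From dP/dt = 0: 0.0142H* = 0.236, so H* = 16.6.
From dN/dt = 0: 0.803(1 - N*/277) = 0.0362·16.6, giving N* = 277·(1 - 0.749) = 69.5.
From dH/dt = 0: 0.00496·69.5 - 0.268 = 0.0494P*, so P* = 0.0765/0.0494 = 1.55.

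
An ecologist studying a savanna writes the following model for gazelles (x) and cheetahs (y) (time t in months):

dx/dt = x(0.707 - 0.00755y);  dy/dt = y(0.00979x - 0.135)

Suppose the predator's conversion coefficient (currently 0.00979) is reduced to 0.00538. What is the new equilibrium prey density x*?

At the interior fixed point, setting dy/dt = 0 with y > 0 fixes x* = (predator death rate)/(xy coefficient) — independent of the other coefficients.
With the change, x* = 0.135/0.00538 = 25.1; it rises from 13.8.

x* ≈ 25.1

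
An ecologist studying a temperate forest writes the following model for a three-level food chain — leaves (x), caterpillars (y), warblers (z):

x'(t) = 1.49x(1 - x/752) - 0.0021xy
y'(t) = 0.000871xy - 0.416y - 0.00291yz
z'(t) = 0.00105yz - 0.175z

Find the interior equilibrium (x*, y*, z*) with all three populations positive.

x* ≈ 575, y* ≈ 167, z* ≈ 29.3

From dz/dt = 0: 0.00105y* = 0.175, so y* = 167.
From dx/dt = 0: 1.49(1 - x*/752) = 0.0021·167, giving x* = 752·(1 - 0.235) = 575.
From dy/dt = 0: 0.000871·575 - 0.416 = 0.00291z*, so z* = 0.0851/0.00291 = 29.3.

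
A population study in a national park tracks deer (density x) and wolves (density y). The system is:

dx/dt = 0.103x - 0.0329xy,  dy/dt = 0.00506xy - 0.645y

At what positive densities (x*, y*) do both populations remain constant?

Set dy/dt = 0 with y > 0: 0.00506x - 0.645 = 0, so x* = 0.645/0.00506 = 127.
Set dx/dt = 0 with x > 0: 0.103 - 0.0329y = 0, so y* = 0.103/0.0329 = 3.13.

x* ≈ 127, y* ≈ 3.13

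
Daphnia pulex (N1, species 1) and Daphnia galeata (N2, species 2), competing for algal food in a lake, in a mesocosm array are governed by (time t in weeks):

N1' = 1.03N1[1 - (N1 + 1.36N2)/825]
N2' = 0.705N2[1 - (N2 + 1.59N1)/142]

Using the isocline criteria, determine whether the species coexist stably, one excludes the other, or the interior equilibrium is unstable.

Compare the nullcline intercepts: K1/α12 = 825/1.36 = 607 > K2 = 142; K2/α21 = 142/1.59 = 89.3 < K1 = 825.
Since the inequalities point opposite ways, species 1 can invade but species 2 cannot.

species 1 excludes species 2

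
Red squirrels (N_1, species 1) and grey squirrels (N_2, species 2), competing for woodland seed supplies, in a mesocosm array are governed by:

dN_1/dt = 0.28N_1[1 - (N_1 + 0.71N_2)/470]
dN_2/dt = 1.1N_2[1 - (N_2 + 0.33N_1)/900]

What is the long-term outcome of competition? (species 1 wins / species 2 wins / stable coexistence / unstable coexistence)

Compare the nullcline intercepts: K1/α12 = 470/0.71 = 662 < K2 = 900; K2/α21 = 900/0.33 = 2730 > K1 = 470.
Since the inequalities point opposite ways, species 2 can invade but species 1 cannot.

species 2 excludes species 1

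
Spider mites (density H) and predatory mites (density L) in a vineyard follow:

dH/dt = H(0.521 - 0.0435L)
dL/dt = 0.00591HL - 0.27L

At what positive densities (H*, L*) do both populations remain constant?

Set dL/dt = 0 with L > 0: 0.00591H - 0.27 = 0, so H* = 0.27/0.00591 = 45.7.
Set dH/dt = 0 with H > 0: 0.521 - 0.0435L = 0, so L* = 0.521/0.0435 = 12.

H* ≈ 45.7, L* ≈ 12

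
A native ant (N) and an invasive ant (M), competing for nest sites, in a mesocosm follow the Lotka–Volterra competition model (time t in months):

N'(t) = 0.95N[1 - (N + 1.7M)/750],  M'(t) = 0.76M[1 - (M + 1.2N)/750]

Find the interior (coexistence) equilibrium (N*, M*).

Setting both brackets to zero gives the nullclines N + 1.7M = 750 and 1.2N + M = 750.
Substituting M = 750 - 1.2N into the first: N(1 - 1.7·1.2) = 750 - 1.7·750.
So N* = -525/-1.04 = 505, and then M* = 750 - 1.2·505 = 144.

N* ≈ 505, M* ≈ 144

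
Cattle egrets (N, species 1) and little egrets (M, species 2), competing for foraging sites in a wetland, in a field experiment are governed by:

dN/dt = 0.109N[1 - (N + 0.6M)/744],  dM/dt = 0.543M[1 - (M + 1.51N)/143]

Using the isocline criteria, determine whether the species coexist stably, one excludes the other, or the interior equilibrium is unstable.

Compare the nullcline intercepts: K1/α12 = 744/0.6 = 1240 > K2 = 143; K2/α21 = 143/1.51 = 94.7 < K1 = 744.
Since the inequalities point opposite ways, species 1 can invade but species 2 cannot.

species 1 excludes species 2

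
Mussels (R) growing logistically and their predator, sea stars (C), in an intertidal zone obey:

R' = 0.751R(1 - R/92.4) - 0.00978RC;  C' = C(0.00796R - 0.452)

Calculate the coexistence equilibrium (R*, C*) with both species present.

R* ≈ 56.8, C* ≈ 29.6

From dC/dt = 0 with C > 0: 0.00796R* = 0.452, so R* = 56.8.
Substitute into dR/dt = 0: 0.751(1 - 56.8/92.4) = 0.00978C*.
The bracket is 0.385, giving C* = 0.289/0.00978 = 29.6.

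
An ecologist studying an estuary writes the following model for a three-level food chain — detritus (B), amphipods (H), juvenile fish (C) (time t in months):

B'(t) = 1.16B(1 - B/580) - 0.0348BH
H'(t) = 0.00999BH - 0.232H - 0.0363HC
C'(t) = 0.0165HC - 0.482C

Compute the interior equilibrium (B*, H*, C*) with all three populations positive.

B* ≈ 71.7, H* ≈ 29.2, C* ≈ 13.3

From dC/dt = 0: 0.0165H* = 0.482, so H* = 29.2.
From dB/dt = 0: 1.16(1 - B*/580) = 0.0348·29.2, giving B* = 580·(1 - 0.876) = 71.7.
From dH/dt = 0: 0.00999·71.7 - 0.232 = 0.0363C*, so C* = 0.484/0.0363 = 13.3.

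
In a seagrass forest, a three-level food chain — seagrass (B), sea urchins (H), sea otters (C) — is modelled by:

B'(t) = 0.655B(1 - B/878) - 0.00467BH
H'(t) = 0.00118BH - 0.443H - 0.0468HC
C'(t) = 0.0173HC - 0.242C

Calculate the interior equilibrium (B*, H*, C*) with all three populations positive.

From dC/dt = 0: 0.0173H* = 0.242, so H* = 14.
From dB/dt = 0: 0.655(1 - B*/878) = 0.00467·14, giving B* = 878·(1 - 0.0997) = 790.
From dH/dt = 0: 0.00118·790 - 0.443 = 0.0468C*, so C* = 0.49/0.0468 = 10.5.

B* ≈ 790, H* ≈ 14, C* ≈ 10.5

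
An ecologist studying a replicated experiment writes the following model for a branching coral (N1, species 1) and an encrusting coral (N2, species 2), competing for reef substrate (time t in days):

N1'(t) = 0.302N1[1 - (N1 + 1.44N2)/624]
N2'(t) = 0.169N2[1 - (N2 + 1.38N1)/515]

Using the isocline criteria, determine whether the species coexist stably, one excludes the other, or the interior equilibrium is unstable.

Compare the nullcline intercepts: K1/α12 = 624/1.44 = 433 < K2 = 515; K2/α21 = 515/1.38 = 373 < K1 = 624.
Since both are reversed, neither can invade when rare; the interior point is a saddle.

unstable coexistence (outcome depends on initial conditions)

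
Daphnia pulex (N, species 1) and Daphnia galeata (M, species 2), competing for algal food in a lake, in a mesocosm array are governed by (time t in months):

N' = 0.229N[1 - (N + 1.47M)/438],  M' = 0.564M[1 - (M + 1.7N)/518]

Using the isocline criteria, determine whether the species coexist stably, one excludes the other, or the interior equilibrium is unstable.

unstable coexistence (outcome depends on initial conditions)

Compare the nullcline intercepts: K1/α12 = 438/1.47 = 298 < K2 = 518; K2/α21 = 518/1.7 = 305 < K1 = 438.
Since both are reversed, neither can invade when rare; the interior point is a saddle.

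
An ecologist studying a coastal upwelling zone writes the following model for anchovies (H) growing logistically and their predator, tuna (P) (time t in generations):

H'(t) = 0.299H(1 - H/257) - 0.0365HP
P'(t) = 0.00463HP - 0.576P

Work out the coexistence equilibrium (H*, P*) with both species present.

From dP/dt = 0 with P > 0: 0.00463H* = 0.576, so H* = 124.
Substitute into dH/dt = 0: 0.299(1 - 124/257) = 0.0365P*.
The bracket is 0.516, giving P* = 0.154/0.0365 = 4.23.

H* ≈ 124, P* ≈ 4.23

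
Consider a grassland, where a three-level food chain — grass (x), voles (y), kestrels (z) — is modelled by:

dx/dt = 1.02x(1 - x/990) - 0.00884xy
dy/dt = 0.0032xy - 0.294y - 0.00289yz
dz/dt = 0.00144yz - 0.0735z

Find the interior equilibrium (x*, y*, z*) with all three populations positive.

x* ≈ 552, y* ≈ 51, z* ≈ 510

From dz/dt = 0: 0.00144y* = 0.0735, so y* = 51.
From dx/dt = 0: 1.02(1 - x*/990) = 0.00884·51, giving x* = 990·(1 - 0.442) = 552.
From dy/dt = 0: 0.0032·552 - 0.294 = 0.00289z*, so z* = 1.47/0.00289 = 510.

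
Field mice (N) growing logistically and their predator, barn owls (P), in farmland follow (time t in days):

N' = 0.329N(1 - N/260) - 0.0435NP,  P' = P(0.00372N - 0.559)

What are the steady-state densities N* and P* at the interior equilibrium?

N* ≈ 150, P* ≈ 3.19

From dP/dt = 0 with P > 0: 0.00372N* = 0.559, so N* = 150.
Substitute into dN/dt = 0: 0.329(1 - 150/260) = 0.0435P*.
The bracket is 0.422, giving P* = 0.139/0.0435 = 3.19.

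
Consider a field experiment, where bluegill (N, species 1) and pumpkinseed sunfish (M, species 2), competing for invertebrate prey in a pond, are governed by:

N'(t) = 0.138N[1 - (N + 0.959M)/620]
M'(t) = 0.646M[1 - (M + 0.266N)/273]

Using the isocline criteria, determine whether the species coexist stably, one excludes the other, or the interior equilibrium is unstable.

Compare the nullcline intercepts: K1/α12 = 620/0.959 = 647 > K2 = 273; K2/α21 = 273/0.266 = 1030 > K1 = 620.
Since both inequalities hold, each species can invade when rare, so the interior equilibrium is stable.

stable coexistence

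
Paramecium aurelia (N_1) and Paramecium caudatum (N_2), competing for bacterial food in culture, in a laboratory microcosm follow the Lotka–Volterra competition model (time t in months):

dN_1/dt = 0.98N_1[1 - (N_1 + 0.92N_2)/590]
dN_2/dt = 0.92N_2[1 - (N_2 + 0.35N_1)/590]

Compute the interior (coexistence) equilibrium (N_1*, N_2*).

N_1* ≈ 69.6, N_2* ≈ 566

Setting both brackets to zero gives the nullclines N_1 + 0.92N_2 = 590 and 0.35N_1 + N_2 = 590.
Substituting N_2 = 590 - 0.35N_1 into the first: N_1(1 - 0.92·0.35) = 590 - 0.92·590.
So N_1* = 47.2/0.678 = 69.6, and then N_2* = 590 - 0.35·69.6 = 566.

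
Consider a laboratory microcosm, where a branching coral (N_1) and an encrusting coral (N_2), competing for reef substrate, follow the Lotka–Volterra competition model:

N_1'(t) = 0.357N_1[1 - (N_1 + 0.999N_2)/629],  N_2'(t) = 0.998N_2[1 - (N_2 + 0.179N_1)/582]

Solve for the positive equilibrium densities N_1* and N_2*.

N_1* ≈ 57.9, N_2* ≈ 572

Setting both brackets to zero gives the nullclines N_1 + 0.999N_2 = 629 and 0.179N_1 + N_2 = 582.
Substituting N_2 = 582 - 0.179N_1 into the first: N_1(1 - 0.999·0.179) = 629 - 0.999·582.
So N_1* = 47.6/0.821 = 57.9, and then N_2* = 582 - 0.179·57.9 = 572.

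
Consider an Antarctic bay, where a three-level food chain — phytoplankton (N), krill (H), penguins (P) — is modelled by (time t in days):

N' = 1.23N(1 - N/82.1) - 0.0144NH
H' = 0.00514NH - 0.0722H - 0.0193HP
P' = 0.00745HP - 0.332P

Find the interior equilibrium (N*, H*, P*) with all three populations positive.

From dP/dt = 0: 0.00745H* = 0.332, so H* = 44.6.
From dN/dt = 0: 1.23(1 - N*/82.1) = 0.0144·44.6, giving N* = 82.1·(1 - 0.522) = 39.3.
From dH/dt = 0: 0.00514·39.3 - 0.0722 = 0.0193P*, so P* = 0.13/0.0193 = 6.72.

N* ≈ 39.3, H* ≈ 44.6, P* ≈ 6.72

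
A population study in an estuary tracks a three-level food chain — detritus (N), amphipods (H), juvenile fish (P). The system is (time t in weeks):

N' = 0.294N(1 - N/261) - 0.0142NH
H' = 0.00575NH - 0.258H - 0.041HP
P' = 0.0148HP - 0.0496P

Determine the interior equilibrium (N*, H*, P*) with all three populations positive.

N* ≈ 219, H* ≈ 3.35, P* ≈ 24.4

From dP/dt = 0: 0.0148H* = 0.0496, so H* = 3.35.
From dN/dt = 0: 0.294(1 - N*/261) = 0.0142·3.35, giving N* = 261·(1 - 0.162) = 219.
From dH/dt = 0: 0.00575·219 - 0.258 = 0.041P*, so P* = 1/0.041 = 24.4.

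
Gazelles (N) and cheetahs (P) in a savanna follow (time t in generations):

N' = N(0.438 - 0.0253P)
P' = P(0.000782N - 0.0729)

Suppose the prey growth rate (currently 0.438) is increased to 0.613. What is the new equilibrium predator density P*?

At the interior fixed point, setting dN/dt = 0 with N > 0 fixes P* = (prey growth rate)/(NP coefficient) — independent of the other coefficients.
With the change, P* = 0.613/0.0253 = 24.2; it rises from 17.3.

P* ≈ 24.2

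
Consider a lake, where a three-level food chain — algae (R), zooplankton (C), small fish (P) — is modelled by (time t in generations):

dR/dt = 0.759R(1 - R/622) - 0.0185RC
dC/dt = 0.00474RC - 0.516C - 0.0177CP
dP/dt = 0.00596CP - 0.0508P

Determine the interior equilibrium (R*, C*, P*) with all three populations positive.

From dP/dt = 0: 0.00596C* = 0.0508, so C* = 8.52.
From dR/dt = 0: 0.759(1 - R*/622) = 0.0185·8.52, giving R* = 622·(1 - 0.208) = 493.
From dC/dt = 0: 0.00474·493 - 0.516 = 0.0177P*, so P* = 1.82/0.0177 = 103.

R* ≈ 493, C* ≈ 8.52, P* ≈ 103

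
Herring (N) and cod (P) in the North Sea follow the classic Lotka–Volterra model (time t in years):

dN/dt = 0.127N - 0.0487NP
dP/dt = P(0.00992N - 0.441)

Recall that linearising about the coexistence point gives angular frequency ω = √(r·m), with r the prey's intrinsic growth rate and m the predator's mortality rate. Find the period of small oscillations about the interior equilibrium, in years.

T ≈ 26.5 years

Here r = 0.127 and m = 0.441, so r·m = 0.056.
ω = √0.056 = 0.237 per year, hence T = 2π/ω ≈ 26.5 years.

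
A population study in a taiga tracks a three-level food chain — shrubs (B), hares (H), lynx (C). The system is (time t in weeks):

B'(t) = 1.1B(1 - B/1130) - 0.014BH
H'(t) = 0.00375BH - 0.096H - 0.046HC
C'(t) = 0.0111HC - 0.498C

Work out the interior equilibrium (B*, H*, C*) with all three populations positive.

From dC/dt = 0: 0.0111H* = 0.498, so H* = 44.9.
From dB/dt = 0: 1.1(1 - B*/1130) = 0.014·44.9, giving B* = 1130·(1 - 0.571) = 485.
From dH/dt = 0: 0.00375·485 - 0.096 = 0.046C*, so C* = 1.72/0.046 = 37.4.

B* ≈ 485, H* ≈ 44.9, C* ≈ 37.4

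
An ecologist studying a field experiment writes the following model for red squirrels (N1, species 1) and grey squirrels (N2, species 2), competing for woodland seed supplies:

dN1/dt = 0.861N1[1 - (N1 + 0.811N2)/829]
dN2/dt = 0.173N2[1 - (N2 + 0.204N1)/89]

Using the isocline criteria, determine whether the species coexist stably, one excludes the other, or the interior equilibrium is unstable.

Compare the nullcline intercepts: K1/α12 = 829/0.811 = 1020 > K2 = 89; K2/α21 = 89/0.204 = 436 < K1 = 829.
Since the inequalities point opposite ways, species 1 can invade but species 2 cannot.

species 1 excludes species 2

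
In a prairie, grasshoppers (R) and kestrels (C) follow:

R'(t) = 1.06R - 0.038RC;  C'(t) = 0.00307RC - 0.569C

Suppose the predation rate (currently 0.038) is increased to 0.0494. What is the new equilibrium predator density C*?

C* ≈ 21.5

At the interior fixed point, setting dR/dt = 0 with R > 0 fixes C* = (prey growth rate)/(RC coefficient) — independent of the other coefficients.
With the change, C* = 1.06/0.0494 = 21.5; it falls from 27.9.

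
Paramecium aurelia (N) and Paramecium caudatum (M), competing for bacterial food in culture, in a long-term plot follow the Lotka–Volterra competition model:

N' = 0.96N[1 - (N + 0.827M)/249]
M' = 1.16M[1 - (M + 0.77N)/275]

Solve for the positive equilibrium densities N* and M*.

Setting both brackets to zero gives the nullclines N + 0.827M = 249 and 0.77N + M = 275.
Substituting M = 275 - 0.77N into the first: N(1 - 0.827·0.77) = 249 - 0.827·275.
So N* = 21.6/0.363 = 59.4, and then M* = 275 - 0.77·59.4 = 229.

N* ≈ 59.4, M* ≈ 229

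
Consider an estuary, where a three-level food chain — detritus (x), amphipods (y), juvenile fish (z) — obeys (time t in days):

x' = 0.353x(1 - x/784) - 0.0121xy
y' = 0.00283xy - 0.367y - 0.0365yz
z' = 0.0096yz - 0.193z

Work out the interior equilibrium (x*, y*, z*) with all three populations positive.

From dz/dt = 0: 0.0096y* = 0.193, so y* = 20.1.
From dx/dt = 0: 0.353(1 - x*/784) = 0.0121·20.1, giving x* = 784·(1 - 0.689) = 244.
From dy/dt = 0: 0.00283·244 - 0.367 = 0.0365z*, so z* = 0.323/0.0365 = 8.84.

x* ≈ 244, y* ≈ 20.1, z* ≈ 8.84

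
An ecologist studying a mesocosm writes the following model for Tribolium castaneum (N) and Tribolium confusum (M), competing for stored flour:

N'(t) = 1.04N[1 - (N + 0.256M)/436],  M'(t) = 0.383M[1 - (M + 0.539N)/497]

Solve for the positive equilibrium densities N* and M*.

Setting both brackets to zero gives the nullclines N + 0.256M = 436 and 0.539N + M = 497.
Substituting M = 497 - 0.539N into the first: N(1 - 0.256·0.539) = 436 - 0.256·497.
So N* = 309/0.862 = 358, and then M* = 497 - 0.539·358 = 304.

N* ≈ 358, M* ≈ 304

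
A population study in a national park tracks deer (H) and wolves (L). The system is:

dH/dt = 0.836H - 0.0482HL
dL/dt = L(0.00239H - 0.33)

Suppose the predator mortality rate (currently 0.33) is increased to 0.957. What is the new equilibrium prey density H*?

H* ≈ 400

At the interior fixed point, setting dL/dt = 0 with L > 0 fixes H* = (predator death rate)/(HL coefficient) — independent of the other coefficients.
With the change, H* = 0.957/0.00239 = 400; it rises from 138.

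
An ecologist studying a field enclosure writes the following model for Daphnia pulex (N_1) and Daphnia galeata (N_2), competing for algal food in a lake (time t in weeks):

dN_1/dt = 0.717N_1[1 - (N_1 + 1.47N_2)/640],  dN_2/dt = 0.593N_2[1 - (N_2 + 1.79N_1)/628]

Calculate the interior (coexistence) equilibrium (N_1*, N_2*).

Setting both brackets to zero gives the nullclines N_1 + 1.47N_2 = 640 and 1.79N_1 + N_2 = 628.
Substituting N_2 = 628 - 1.79N_1 into the first: N_1(1 - 1.47·1.79) = 640 - 1.47·628.
So N_1* = -283/-1.63 = 174, and then N_2* = 628 - 1.79·174 = 317.

N_1* ≈ 174, N_2* ≈ 317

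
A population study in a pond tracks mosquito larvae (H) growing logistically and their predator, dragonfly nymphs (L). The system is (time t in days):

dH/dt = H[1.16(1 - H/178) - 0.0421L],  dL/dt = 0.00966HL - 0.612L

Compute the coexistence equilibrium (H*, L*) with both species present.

From dL/dt = 0 with L > 0: 0.00966H* = 0.612, so H* = 63.4.
Substitute into dH/dt = 0: 1.16(1 - 63.4/178) = 0.0421L*.
The bracket is 0.644, giving L* = 0.747/0.0421 = 17.7.

H* ≈ 63.4, L* ≈ 17.7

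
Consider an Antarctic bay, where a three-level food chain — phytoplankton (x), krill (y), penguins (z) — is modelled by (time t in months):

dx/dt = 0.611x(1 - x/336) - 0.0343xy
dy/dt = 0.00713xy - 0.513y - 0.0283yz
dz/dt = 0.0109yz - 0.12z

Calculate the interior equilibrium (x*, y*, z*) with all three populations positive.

From dz/dt = 0: 0.0109y* = 0.12, so y* = 11.
From dx/dt = 0: 0.611(1 - x*/336) = 0.0343·11, giving x* = 336·(1 - 0.618) = 128.
From dy/dt = 0: 0.00713·128 - 0.513 = 0.0283z*, so z* = 0.402/0.0283 = 14.2.

x* ≈ 128, y* ≈ 11, z* ≈ 14.2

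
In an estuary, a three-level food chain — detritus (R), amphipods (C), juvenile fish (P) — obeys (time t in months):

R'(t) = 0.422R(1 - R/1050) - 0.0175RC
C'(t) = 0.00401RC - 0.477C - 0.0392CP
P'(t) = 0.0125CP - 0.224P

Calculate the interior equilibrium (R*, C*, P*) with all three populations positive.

From dP/dt = 0: 0.0125C* = 0.224, so C* = 17.9.
From dR/dt = 0: 0.422(1 - R*/1050) = 0.0175·17.9, giving R* = 1050·(1 - 0.743) = 270.
From dC/dt = 0: 0.00401·270 - 0.477 = 0.0392P*, so P* = 0.605/0.0392 = 15.4.

R* ≈ 270, C* ≈ 17.9, P* ≈ 15.4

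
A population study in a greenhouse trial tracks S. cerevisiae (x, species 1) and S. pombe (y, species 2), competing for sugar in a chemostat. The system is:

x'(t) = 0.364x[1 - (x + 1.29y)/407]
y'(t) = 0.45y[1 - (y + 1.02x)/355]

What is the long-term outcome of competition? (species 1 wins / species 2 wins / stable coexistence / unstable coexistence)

Compare the nullcline intercepts: K1/α12 = 407/1.29 = 316 < K2 = 355; K2/α21 = 355/1.02 = 348 < K1 = 407.
Since both are reversed, neither can invade when rare; the interior point is a saddle.

unstable coexistence (outcome depends on initial conditions)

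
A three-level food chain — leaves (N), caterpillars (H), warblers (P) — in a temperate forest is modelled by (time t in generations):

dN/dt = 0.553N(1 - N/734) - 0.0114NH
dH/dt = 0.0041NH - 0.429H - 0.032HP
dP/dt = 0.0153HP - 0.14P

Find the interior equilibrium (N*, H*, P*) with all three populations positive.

From dP/dt = 0: 0.0153H* = 0.14, so H* = 9.15.
From dN/dt = 0: 0.553(1 - N*/734) = 0.0114·9.15, giving N* = 734·(1 - 0.189) = 596.
From dH/dt = 0: 0.0041·596 - 0.429 = 0.032P*, so P* = 2.01/0.032 = 62.9.

N* ≈ 596, H* ≈ 9.15, P* ≈ 62.9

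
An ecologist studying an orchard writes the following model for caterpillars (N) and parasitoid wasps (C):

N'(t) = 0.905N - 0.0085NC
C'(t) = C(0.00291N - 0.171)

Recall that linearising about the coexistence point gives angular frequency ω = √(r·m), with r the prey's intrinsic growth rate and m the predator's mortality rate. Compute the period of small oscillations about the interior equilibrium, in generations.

Here r = 0.905 and m = 0.171, so r·m = 0.155.
ω = √0.155 = 0.393 per generation, hence T = 2π/ω ≈ 16 generations.

T ≈ 16 generations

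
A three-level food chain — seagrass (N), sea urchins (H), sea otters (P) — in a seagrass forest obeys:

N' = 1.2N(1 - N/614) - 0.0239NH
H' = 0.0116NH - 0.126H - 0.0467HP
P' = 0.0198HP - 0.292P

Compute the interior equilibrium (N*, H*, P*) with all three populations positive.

N* ≈ 434, H* ≈ 14.7, P* ≈ 105

From dP/dt = 0: 0.0198H* = 0.292, so H* = 14.7.
From dN/dt = 0: 1.2(1 - N*/614) = 0.0239·14.7, giving N* = 614·(1 - 0.294) = 434.
From dH/dt = 0: 0.0116·434 - 0.126 = 0.0467P*, so P* = 4.9/0.0467 = 105.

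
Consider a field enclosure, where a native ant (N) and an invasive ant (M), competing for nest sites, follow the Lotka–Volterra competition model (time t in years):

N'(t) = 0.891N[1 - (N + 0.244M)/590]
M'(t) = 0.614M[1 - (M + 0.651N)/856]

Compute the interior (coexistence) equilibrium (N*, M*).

N* ≈ 453, M* ≈ 561

Setting both brackets to zero gives the nullclines N + 0.244M = 590 and 0.651N + M = 856.
Substituting M = 856 - 0.651N into the first: N(1 - 0.244·0.651) = 590 - 0.244·856.
So N* = 381/0.841 = 453, and then M* = 856 - 0.651·453 = 561.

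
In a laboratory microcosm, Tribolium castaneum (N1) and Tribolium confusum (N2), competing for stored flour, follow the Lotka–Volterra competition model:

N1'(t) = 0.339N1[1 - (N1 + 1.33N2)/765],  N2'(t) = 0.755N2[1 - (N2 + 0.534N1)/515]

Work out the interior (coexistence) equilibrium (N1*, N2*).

N1* ≈ 276, N2* ≈ 367

Setting both brackets to zero gives the nullclines N1 + 1.33N2 = 765 and 0.534N1 + N2 = 515.
Substituting N2 = 515 - 0.534N1 into the first: N1(1 - 1.33·0.534) = 765 - 1.33·515.
So N1* = 80/0.29 = 276, and then N2* = 515 - 0.534·276 = 367.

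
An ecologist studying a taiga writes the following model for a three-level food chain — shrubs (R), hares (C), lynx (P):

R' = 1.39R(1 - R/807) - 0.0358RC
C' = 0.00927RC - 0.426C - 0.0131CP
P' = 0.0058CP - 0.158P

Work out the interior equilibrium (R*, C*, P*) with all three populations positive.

From dP/dt = 0: 0.0058C* = 0.158, so C* = 27.2.
From dR/dt = 0: 1.39(1 - R*/807) = 0.0358·27.2, giving R* = 807·(1 - 0.702) = 241.
From dC/dt = 0: 0.00927·241 - 0.426 = 0.0131P*, so P* = 1.81/0.0131 = 138.

R* ≈ 241, C* ≈ 27.2, P* ≈ 138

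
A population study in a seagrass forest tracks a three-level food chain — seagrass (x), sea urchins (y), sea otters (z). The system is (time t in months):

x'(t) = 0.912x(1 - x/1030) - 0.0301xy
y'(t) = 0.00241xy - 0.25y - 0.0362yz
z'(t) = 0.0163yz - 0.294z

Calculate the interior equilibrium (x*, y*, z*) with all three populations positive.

From dz/dt = 0: 0.0163y* = 0.294, so y* = 18.
From dx/dt = 0: 0.912(1 - x*/1030) = 0.0301·18, giving x* = 1030·(1 - 0.595) = 417.
From dy/dt = 0: 0.00241·417 - 0.25 = 0.0362z*, so z* = 0.755/0.0362 = 20.8.

x* ≈ 417, y* ≈ 18, z* ≈ 20.8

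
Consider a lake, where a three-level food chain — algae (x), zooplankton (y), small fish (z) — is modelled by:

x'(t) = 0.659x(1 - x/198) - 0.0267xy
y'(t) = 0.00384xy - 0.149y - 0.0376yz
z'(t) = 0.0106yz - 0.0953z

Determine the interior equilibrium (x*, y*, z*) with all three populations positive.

From dz/dt = 0: 0.0106y* = 0.0953, so y* = 8.99.
From dx/dt = 0: 0.659(1 - x*/198) = 0.0267·8.99, giving x* = 198·(1 - 0.364) = 126.
From dy/dt = 0: 0.00384·126 - 0.149 = 0.0376z*, so z* = 0.334/0.0376 = 8.89.

x* ≈ 126, y* ≈ 8.99, z* ≈ 8.89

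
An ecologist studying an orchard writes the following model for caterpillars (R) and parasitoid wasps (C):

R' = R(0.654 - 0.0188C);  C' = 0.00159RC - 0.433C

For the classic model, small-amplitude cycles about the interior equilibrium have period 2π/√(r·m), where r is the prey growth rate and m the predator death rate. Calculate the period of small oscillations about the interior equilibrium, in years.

Here r = 0.654 and m = 0.433, so r·m = 0.283.
ω = √0.283 = 0.532 per year, hence T = 2π/ω ≈ 11.8 years.

T ≈ 11.8 years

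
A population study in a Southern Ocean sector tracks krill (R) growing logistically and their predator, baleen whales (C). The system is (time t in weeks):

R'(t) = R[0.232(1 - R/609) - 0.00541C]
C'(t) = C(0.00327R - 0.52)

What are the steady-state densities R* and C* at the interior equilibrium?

R* ≈ 159, C* ≈ 31.7

From dC/dt = 0 with C > 0: 0.00327R* = 0.52, so R* = 159.
Substitute into dR/dt = 0: 0.232(1 - 159/609) = 0.00541C*.
The bracket is 0.739, giving C* = 0.171/0.00541 = 31.7.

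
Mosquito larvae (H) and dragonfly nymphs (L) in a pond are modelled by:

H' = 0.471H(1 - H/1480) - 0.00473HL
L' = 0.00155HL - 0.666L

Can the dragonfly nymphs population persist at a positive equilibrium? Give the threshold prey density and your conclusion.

Threshold H = 430; K > 430, so yes, the predator persists.

The predator equation gives dL/dt > 0 only when H > 0.666/0.00155 = 430.
Without the predator, H → K = 1480. Since 1480 > 430, the predator can invade and persist.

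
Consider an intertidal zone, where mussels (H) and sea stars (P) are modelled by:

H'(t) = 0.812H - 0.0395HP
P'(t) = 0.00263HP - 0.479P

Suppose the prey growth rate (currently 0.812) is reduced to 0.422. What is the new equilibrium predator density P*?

At the interior fixed point, setting dH/dt = 0 with H > 0 fixes P* = (prey growth rate)/(HP coefficient) — independent of the other coefficients.
With the change, P* = 0.422/0.0395 = 10.7; it falls from 20.6.

P* ≈ 10.7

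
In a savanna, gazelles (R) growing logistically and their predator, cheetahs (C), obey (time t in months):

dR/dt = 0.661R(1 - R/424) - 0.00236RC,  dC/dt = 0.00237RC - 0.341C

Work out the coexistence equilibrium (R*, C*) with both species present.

From dC/dt = 0 with C > 0: 0.00237R* = 0.341, so R* = 144.
Substitute into dR/dt = 0: 0.661(1 - 144/424) = 0.00236C*.
The bracket is 0.661, giving C* = 0.437/0.00236 = 185.

R* ≈ 144, C* ≈ 185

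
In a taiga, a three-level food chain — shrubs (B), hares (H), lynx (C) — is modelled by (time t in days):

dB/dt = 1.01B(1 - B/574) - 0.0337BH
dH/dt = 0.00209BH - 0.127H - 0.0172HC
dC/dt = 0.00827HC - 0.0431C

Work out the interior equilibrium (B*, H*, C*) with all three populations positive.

B* ≈ 474, H* ≈ 5.21, C* ≈ 50.2

From dC/dt = 0: 0.00827H* = 0.0431, so H* = 5.21.
From dB/dt = 0: 1.01(1 - B*/574) = 0.0337·5.21, giving B* = 574·(1 - 0.174) = 474.
From dH/dt = 0: 0.00209·474 - 0.127 = 0.0172C*, so C* = 0.864/0.0172 = 50.2.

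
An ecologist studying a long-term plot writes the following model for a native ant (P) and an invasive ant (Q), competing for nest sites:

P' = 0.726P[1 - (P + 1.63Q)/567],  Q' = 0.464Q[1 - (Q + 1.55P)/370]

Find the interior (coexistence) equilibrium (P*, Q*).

P* ≈ 23.6, Q* ≈ 333

Setting both brackets to zero gives the nullclines P + 1.63Q = 567 and 1.55P + Q = 370.
Substituting Q = 370 - 1.55P into the first: P(1 - 1.63·1.55) = 567 - 1.63·370.
So P* = -36.1/-1.53 = 23.6, and then Q* = 370 - 1.55·23.6 = 333.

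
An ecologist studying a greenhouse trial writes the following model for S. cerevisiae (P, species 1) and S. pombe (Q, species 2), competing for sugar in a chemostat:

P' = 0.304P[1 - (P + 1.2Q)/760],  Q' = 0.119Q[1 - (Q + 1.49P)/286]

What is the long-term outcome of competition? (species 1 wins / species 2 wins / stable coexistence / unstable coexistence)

species 1 excludes species 2

Compare the nullcline intercepts: K1/α12 = 760/1.2 = 633 > K2 = 286; K2/α21 = 286/1.49 = 192 < K1 = 760.
Since the inequalities point opposite ways, species 1 can invade but species 2 cannot.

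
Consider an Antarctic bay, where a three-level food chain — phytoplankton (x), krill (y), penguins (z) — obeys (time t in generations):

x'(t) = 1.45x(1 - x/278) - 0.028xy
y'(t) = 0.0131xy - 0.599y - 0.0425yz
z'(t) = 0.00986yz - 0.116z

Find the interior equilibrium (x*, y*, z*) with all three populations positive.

From dz/dt = 0: 0.00986y* = 0.116, so y* = 11.8.
From dx/dt = 0: 1.45(1 - x*/278) = 0.028·11.8, giving x* = 278·(1 - 0.227) = 215.
From dy/dt = 0: 0.0131·215 - 0.599 = 0.0425z*, so z* = 2.22/0.0425 = 52.1.

x* ≈ 215, y* ≈ 11.8, z* ≈ 52.1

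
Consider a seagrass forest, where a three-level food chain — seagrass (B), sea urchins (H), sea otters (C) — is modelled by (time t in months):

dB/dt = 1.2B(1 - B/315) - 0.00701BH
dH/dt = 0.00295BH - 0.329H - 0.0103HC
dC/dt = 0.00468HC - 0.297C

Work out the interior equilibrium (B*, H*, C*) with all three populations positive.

B* ≈ 198, H* ≈ 63.5, C* ≈ 24.8

From dC/dt = 0: 0.00468H* = 0.297, so H* = 63.5.
From dB/dt = 0: 1.2(1 - B*/315) = 0.00701·63.5, giving B* = 315·(1 - 0.371) = 198.
From dH/dt = 0: 0.00295·198 - 0.329 = 0.0103C*, so C* = 0.256/0.0103 = 24.8.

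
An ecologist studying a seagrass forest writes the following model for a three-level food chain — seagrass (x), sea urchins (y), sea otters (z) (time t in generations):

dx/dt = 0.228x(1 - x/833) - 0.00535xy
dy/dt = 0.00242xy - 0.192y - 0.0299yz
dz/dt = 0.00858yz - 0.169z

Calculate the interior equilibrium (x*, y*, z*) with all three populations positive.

x* ≈ 448, y* ≈ 19.7, z* ≈ 29.8

From dz/dt = 0: 0.00858y* = 0.169, so y* = 19.7.
From dx/dt = 0: 0.228(1 - x*/833) = 0.00535·19.7, giving x* = 833·(1 - 0.462) = 448.
From dy/dt = 0: 0.00242·448 - 0.192 = 0.0299z*, so z* = 0.892/0.0299 = 29.8.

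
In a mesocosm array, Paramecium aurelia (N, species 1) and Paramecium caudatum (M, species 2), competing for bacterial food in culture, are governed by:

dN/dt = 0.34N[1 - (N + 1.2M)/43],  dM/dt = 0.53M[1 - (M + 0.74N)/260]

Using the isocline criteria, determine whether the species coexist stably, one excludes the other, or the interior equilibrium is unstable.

species 2 excludes species 1

Compare the nullcline intercepts: K1/α12 = 43/1.2 = 35.8 < K2 = 260; K2/α21 = 260/0.74 = 351 > K1 = 43.
Since the inequalities point opposite ways, species 2 can invade but species 1 cannot.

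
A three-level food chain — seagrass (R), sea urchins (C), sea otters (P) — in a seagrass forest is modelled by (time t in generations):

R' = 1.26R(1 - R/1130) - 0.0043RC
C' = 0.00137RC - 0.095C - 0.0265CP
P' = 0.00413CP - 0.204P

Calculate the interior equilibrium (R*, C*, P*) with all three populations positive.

From dP/dt = 0: 0.00413C* = 0.204, so C* = 49.4.
From dR/dt = 0: 1.26(1 - R*/1130) = 0.0043·49.4, giving R* = 1130·(1 - 0.169) = 940.
From dC/dt = 0: 0.00137·940 - 0.095 = 0.0265P*, so P* = 1.19/0.0265 = 45.

R* ≈ 940, C* ≈ 49.4, P* ≈ 45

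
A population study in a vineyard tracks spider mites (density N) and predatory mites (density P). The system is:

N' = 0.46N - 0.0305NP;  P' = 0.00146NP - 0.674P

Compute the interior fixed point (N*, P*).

N* ≈ 462, P* ≈ 15.1

Set dP/dt = 0 with P > 0: 0.00146N - 0.674 = 0, so N* = 0.674/0.00146 = 462.
Set dN/dt = 0 with N > 0: 0.46 - 0.0305P = 0, so P* = 0.46/0.0305 = 15.1.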